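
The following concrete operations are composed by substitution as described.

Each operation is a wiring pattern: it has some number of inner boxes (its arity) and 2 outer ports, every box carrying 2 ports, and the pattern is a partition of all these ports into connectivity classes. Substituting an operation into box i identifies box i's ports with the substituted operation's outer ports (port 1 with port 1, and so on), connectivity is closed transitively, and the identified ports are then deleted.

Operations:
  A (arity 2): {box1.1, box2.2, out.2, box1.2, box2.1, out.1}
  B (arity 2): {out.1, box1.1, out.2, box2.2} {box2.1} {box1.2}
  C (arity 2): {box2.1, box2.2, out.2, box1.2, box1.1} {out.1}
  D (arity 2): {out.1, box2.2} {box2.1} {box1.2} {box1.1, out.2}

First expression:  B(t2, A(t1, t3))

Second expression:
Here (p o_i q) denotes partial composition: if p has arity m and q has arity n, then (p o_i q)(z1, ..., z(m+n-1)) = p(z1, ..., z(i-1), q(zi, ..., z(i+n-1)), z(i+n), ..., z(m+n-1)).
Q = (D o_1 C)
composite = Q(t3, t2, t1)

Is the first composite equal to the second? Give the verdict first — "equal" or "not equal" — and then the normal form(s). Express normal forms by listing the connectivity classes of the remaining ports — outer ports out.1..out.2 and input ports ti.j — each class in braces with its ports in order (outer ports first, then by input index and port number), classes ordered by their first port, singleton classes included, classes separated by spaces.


not equal; the first gives {out.1, out.2, t1.1, t1.2, t2.1, t3.1, t3.2} {t2.2} and the second {out.1, t1.2} {out.2} {t1.1} {t2.1, t2.2, t3.1, t3.2}

Reducing the first expression gives {out.1, out.2, t1.1, t1.2, t2.1, t3.1, t3.2} {t2.2}
Reducing the second expression gives {out.1, t1.2} {out.2} {t1.1} {t2.1, t2.2, t3.1, t3.2}
The forms do not match — not equal.


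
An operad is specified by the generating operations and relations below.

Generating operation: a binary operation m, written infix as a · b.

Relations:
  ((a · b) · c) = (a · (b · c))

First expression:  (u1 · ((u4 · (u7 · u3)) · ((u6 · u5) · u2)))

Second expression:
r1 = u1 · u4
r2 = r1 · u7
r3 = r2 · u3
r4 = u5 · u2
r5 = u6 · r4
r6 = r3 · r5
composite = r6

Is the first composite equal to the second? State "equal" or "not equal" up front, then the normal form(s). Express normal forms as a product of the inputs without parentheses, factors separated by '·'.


equal — both sides give u1 · u4 · u7 · u3 · u6 · u5 · u2

In normal form, the first expression is u1 · u4 · u7 · u3 · u6 · u5 · u2
In normal form, the second expression is u1 · u4 · u7 · u3 · u6 · u5 · u2
One common form — equal.


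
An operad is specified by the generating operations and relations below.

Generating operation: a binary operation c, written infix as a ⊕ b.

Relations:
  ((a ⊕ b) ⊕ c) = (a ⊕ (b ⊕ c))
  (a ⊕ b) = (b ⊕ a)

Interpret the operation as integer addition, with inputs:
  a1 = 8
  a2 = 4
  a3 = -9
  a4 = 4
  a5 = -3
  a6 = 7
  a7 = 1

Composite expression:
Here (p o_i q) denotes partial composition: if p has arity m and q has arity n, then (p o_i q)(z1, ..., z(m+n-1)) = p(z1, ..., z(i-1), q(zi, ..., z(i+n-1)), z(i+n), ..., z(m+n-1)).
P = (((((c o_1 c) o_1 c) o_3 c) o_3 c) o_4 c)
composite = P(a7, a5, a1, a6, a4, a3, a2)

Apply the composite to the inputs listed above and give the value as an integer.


12

(a7 ⊕ a5) = -2
(a6 ⊕ a4) = 11
(a1 ⊕ (a6 ⊕ a4)) = 19
((a1 ⊕ (a6 ⊕ a4)) ⊕ a3) = 10
((a7 ⊕ a5) ⊕ ((a1 ⊕ (a6 ⊕ a4)) ⊕ a3)) = 8
(((a7 ⊕ a5) ⊕ ((a1 ⊕ (a6 ⊕ a4)) ⊕ a3)) ⊕ a2) = 12


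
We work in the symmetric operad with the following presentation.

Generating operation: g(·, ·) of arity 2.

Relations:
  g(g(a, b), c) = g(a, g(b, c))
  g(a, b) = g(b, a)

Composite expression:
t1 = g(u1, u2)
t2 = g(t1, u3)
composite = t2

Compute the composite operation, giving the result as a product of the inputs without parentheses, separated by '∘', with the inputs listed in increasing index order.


u1 ∘ u2 ∘ u3

Key point: g commutes, so take the u-inputs in any fixed order.
g(u1, u2) collapses to u1 ∘ u2
g(g(u1, u2), u3) collapses to u1 ∘ u2 ∘ u3
commutativity sorts the factors: u1 ∘ u2 ∘ u3


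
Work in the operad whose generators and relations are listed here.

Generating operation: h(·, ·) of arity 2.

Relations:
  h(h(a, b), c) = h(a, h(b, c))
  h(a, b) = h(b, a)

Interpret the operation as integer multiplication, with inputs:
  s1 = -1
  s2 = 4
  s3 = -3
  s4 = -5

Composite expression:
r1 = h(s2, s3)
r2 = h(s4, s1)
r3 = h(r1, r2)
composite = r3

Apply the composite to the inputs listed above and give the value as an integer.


-60

h(s2, s3) = -12
h(s4, s1) = 5
h(h(s2, s3), h(s4, s1)) = -60


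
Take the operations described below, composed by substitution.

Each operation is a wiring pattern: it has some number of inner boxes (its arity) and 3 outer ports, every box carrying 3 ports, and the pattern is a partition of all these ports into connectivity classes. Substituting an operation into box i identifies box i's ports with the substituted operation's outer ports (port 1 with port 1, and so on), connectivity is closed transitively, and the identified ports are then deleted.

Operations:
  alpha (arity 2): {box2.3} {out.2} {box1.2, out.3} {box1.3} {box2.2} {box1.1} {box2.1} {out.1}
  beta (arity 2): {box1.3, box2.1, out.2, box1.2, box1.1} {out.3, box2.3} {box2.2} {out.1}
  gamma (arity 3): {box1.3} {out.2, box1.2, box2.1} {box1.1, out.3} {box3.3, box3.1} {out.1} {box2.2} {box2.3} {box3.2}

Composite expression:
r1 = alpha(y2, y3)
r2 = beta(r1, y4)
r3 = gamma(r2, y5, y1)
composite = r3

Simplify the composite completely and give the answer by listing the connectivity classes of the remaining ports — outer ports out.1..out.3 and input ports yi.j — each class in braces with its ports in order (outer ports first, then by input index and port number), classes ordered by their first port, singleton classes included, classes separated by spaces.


Substituting into gamma glues patterns; closure does the rest.
alpha over (y2, y3) gives {out.1} {out.2} {out.3, y2.2} {y2.1} {y2.3} {y3.1} {y3.2} {y3.3}, out.j being that stage's outer ports
beta over (y2, y3, y4) gives {out.1} {out.2, y2.2, y4.1} {out.3, y4.3} {y2.1} {y2.3} {y3.1} {y3.2} {y3.3} {y4.2}, out.j being that stage's outer ports
gamma over (y2, y3, y4, y5, y1) gives {out.1} {out.2, y2.2, y4.1, y5.1} {out.3} {y1.1, y1.3} {y1.2} {y2.1} {y2.3} {y3.1} {y3.2} {y3.3} {y4.2} {y4.3} {y5.2} {y5.3}, out.j being that stage's outer ports

{out.1} {out.2, y2.2, y4.1, y5.1} {out.3} {y1.1, y1.3} {y1.2} {y2.1} {y2.3} {y3.1} {y3.2} {y3.3} {y4.2} {y4.3} {y5.2} {y5.3}


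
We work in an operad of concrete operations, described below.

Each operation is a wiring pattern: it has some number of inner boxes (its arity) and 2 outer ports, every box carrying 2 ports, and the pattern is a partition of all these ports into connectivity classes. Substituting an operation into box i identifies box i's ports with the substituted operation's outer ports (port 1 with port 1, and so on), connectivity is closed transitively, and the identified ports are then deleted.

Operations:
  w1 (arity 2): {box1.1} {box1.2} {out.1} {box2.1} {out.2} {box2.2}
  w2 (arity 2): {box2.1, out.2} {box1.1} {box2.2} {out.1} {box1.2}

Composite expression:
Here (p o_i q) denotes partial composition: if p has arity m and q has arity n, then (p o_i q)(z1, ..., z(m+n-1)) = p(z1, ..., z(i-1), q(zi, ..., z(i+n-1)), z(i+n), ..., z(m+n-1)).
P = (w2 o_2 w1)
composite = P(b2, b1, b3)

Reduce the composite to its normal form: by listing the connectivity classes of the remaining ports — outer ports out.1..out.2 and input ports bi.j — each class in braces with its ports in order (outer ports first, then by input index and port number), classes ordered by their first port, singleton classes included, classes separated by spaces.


Two ports join when wires chain via w2-identified ports.
composing w1 on (b1, b3), with out.j its own outer ports: {out.1} {out.2} {b1.1} {b1.2} {b3.1} {b3.2}
composing w2 on (b2, b1, b3), with out.j its own outer ports: {out.1} {out.2} {b1.1} {b1.2} {b2.1} {b2.2} {b3.1} {b3.2}

{out.1} {out.2} {b1.1} {b1.2} {b2.1} {b2.2} {b3.1} {b3.2}


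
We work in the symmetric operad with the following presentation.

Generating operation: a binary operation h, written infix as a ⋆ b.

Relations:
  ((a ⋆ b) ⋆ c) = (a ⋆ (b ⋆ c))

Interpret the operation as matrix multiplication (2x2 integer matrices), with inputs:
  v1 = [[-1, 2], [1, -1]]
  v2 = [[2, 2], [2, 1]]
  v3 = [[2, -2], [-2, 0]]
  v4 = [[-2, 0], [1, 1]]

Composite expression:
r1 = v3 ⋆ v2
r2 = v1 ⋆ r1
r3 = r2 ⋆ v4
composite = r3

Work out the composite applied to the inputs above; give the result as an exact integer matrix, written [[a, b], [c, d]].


[[6, -10], [-2, 6]]

(v3 ⋆ v2) = [[0, 2], [-4, -4]]
(v1 ⋆ (v3 ⋆ v2)) = [[-8, -10], [4, 6]]
((v1 ⋆ (v3 ⋆ v2)) ⋆ v4) = [[6, -10], [-2, 6]]


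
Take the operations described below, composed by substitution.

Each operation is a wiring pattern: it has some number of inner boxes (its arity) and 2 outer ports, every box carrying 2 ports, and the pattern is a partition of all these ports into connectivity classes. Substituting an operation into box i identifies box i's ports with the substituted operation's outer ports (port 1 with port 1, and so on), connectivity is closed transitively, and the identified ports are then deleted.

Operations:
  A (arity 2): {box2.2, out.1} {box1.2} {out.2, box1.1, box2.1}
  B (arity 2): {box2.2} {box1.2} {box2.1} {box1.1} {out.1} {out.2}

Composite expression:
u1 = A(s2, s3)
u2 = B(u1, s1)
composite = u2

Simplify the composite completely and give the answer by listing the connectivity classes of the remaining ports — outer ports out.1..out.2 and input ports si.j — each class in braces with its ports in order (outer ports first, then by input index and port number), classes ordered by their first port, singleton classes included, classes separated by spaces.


Treat the ports identified at B as solder joints: merge, then drop.
the subtree at A composes to {out.1, s3.2} {out.2, s2.1, s3.1} {s2.2} on (s2, s3); out.j = own outer ports
the subtree at B composes to {out.1} {out.2} {s1.1} {s1.2} {s2.1, s3.1} {s2.2} {s3.2} on (s2, s3, s1); out.j = own outer ports

{out.1} {out.2} {s1.1} {s1.2} {s2.1, s3.1} {s2.2} {s3.2}


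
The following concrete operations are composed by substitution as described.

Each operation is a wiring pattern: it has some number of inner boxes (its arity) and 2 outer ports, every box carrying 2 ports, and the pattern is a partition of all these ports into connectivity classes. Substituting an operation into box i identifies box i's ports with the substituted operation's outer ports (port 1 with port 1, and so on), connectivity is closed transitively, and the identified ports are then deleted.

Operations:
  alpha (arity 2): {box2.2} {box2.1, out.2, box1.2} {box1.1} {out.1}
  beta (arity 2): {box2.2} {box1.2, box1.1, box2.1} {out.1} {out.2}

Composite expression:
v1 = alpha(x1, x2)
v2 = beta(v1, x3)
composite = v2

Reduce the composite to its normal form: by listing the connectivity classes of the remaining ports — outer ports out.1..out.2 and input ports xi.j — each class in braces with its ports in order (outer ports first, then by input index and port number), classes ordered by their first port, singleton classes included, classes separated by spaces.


{out.1} {out.2} {x1.1} {x1.2, x2.1, x3.1} {x2.2} {x3.2}

Reachability decides: close wires over beta-identified ports.
after alpha, the pattern on (x1, x2) reads {out.1} {out.2, x1.2, x2.1} {x1.1} {x2.2} (out.j = its outer ports)
after beta, the pattern on (x1, x2, x3) reads {out.1} {out.2} {x1.1} {x1.2, x2.1, x3.1} {x2.2} {x3.2} (out.j = its outer ports)


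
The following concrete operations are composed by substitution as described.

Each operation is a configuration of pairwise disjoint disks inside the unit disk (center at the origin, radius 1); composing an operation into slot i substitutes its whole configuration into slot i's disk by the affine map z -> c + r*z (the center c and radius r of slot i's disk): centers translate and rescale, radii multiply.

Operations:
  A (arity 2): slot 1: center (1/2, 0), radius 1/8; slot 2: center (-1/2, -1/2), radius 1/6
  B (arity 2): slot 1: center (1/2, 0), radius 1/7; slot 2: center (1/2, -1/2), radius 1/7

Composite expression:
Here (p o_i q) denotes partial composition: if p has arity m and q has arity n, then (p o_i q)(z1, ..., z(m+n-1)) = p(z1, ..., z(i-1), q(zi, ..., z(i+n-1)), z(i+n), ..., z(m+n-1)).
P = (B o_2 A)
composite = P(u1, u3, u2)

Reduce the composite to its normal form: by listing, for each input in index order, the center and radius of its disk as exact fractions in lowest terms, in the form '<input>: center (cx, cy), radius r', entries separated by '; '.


Only the slot chain above each u matters under B; compose those maps.
input u1: composing its 1 substitution step yields center (1/2, 0), radius 1/7
input u3: composing its 2 substitution steps yields center (4/7, -1/2), radius 1/56
input u2: composing its 2 substitution steps yields center (3/7, -4/7), radius 1/42

u1: center (1/2, 0), radius 1/7; u2: center (3/7, -4/7), radius 1/42; u3: center (4/7, -1/2), radius 1/56


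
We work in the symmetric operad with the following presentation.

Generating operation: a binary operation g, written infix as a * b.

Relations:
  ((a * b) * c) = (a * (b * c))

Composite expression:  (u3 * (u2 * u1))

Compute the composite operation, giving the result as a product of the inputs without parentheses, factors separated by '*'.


u3 * u2 * u1

Associativity of g dissolves the nesting; only the u-input order survives.
(u2 * u1) reduces to u2 * u1
(u3 * (u2 * u1)) reduces to u3 * u2 * u1


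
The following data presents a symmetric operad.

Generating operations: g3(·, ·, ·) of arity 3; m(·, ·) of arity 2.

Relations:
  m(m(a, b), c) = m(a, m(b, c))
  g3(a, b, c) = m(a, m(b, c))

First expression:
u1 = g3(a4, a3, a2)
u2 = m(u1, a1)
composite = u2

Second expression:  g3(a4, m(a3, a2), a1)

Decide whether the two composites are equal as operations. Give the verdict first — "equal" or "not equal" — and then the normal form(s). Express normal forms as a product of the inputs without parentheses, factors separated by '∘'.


The first expression reduces to a4 ∘ a3 ∘ a2 ∘ a1
The second expression reduces to a4 ∘ a3 ∘ a2 ∘ a1
The forms coincide; equal.

equal; the common form is a4 ∘ a3 ∘ a2 ∘ a1


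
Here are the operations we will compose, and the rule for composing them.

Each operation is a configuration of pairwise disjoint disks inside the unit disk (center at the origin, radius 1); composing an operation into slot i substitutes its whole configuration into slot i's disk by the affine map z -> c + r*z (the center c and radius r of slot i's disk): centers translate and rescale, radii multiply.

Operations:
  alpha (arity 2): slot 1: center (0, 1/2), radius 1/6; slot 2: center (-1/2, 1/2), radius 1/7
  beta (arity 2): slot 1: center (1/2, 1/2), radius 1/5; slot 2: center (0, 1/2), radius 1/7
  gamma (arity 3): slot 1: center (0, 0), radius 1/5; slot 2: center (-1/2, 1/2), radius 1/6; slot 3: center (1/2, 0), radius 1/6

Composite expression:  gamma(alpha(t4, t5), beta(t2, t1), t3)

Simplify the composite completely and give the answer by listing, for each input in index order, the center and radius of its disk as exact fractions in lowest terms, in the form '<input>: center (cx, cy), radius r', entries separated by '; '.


Follow each t-input down from gamma: c' goes to c + r*c', radius to r*r'.
tracing t4 down its 2-map path: center (0, 1/10), radius 1/30
tracing t5 down its 2-map path: center (-1/10, 1/10), radius 1/35
tracing t2 down its 2-map path: center (-5/12, 7/12), radius 1/30
tracing t1 down its 2-map path: center (-1/2, 7/12), radius 1/42
tracing t3 down its 1-map path: center (1/2, 0), radius 1/6

t1: center (-1/2, 7/12), radius 1/42; t2: center (-5/12, 7/12), radius 1/30; t3: center (1/2, 0), radius 1/6; t4: center (0, 1/10), radius 1/30; t5: center (-1/10, 1/10), radius 1/35


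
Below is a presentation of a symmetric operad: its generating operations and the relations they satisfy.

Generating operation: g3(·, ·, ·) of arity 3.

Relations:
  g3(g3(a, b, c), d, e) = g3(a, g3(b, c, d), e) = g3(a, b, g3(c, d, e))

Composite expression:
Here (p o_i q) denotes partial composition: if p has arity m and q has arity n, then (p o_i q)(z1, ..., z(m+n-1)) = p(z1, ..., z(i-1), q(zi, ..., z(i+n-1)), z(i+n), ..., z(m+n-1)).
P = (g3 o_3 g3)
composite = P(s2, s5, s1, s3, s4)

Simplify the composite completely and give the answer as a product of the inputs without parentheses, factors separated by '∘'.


Every regrouping of g3 is equal, so read the s-inputs in written order.
g3(s1, s3, s4) linearizes to s1 ∘ s3 ∘ s4
g3(s2, s5, g3(s1, s3, s4)) linearizes to s2 ∘ s5 ∘ s1 ∘ s3 ∘ s4

s2 ∘ s5 ∘ s1 ∘ s3 ∘ s4


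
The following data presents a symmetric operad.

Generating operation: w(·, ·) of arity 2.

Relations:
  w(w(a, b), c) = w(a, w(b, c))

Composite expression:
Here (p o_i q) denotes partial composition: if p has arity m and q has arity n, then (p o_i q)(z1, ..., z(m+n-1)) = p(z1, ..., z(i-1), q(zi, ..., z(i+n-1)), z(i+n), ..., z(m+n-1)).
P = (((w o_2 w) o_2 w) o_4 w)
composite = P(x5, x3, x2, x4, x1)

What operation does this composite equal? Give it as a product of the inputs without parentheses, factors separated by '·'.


x5 · x3 · x2 · x4 · x1

Under associativity of w, the answer is the x's in reading order.
w(x3, x2) reduces to x3 · x2
w(x4, x1) reduces to x4 · x1
w(w(x3, x2), w(x4, x1)) reduces to x3 · x2 · x4 · x1
w(x5, w(w(x3, x2), w(x4, x1))) reduces to x5 · x3 · x2 · x4 · x1


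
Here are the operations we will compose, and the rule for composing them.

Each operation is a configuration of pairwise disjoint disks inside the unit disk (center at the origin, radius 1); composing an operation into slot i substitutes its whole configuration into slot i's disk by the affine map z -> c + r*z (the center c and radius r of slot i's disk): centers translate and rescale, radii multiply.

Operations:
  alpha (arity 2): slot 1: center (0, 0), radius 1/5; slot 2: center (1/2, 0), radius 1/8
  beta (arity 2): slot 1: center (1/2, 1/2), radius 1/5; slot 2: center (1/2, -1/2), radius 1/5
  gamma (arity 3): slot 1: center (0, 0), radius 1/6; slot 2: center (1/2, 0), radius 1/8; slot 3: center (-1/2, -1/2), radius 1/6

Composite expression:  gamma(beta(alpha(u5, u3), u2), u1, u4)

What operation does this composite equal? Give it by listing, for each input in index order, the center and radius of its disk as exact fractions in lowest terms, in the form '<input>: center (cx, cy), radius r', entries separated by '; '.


u1: center (1/2, 0), radius 1/8; u2: center (1/12, -1/12), radius 1/30; u3: center (1/10, 1/12), radius 1/240; u4: center (-1/2, -1/2), radius 1/6; u5: center (1/12, 1/12), radius 1/150

Each u-disk chains the slot maps above it in gamma; radii multiply.
u5: after 3 affine steps, its disk has center (1/12, 1/12), radius 1/150
u3: after 3 affine steps, its disk has center (1/10, 1/12), radius 1/240
u2: after 2 affine steps, its disk has center (1/12, -1/12), radius 1/30
u1: after 1 affine step, its disk has center (1/2, 0), radius 1/8
u4: after 1 affine step, its disk has center (-1/2, -1/2), radius 1/6


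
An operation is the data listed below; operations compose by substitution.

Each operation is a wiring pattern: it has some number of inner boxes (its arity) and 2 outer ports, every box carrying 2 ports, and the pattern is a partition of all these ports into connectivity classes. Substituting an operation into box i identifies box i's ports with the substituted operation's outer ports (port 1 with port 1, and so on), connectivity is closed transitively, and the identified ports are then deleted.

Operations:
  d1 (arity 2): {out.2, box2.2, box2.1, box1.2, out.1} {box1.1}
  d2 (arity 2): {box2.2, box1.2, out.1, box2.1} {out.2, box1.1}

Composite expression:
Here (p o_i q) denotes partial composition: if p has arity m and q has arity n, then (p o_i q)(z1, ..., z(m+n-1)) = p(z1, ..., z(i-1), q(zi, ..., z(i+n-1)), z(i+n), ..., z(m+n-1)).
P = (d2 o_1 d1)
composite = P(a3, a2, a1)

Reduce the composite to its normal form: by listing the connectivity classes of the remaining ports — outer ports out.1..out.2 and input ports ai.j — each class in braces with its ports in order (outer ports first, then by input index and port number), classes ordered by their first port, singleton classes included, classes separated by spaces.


{out.1, out.2, a1.1, a1.2, a2.1, a2.2, a3.2} {a3.1}

Two ports join when wires chain via d2-identified ports.
the subtree at d1 composes to {out.1, out.2, a2.1, a2.2, a3.2} {a3.1} on (a3, a2); out.j = own outer ports
the subtree at d2 composes to {out.1, out.2, a1.1, a1.2, a2.1, a2.2, a3.2} {a3.1} on (a3, a2, a1); out.j = own outer ports


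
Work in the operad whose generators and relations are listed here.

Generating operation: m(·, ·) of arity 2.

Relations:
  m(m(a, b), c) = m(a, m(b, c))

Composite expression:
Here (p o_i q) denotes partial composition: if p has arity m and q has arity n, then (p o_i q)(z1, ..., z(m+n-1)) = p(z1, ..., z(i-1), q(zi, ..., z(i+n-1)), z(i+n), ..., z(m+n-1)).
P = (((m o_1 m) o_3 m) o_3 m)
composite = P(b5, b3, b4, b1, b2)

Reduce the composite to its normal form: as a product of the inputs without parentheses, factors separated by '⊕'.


b5 ⊕ b3 ⊕ b4 ⊕ b1 ⊕ b2

Key point: m is associative — brackets drop, the b-order remains.
m(b5, b3) flattens to b5 ⊕ b3
m(b4, b1) flattens to b4 ⊕ b1
m(m(b4, b1), b2) flattens to b4 ⊕ b1 ⊕ b2
m(m(b5, b3), m(m(b4, b1), b2)) flattens to b5 ⊕ b3 ⊕ b4 ⊕ b1 ⊕ b2


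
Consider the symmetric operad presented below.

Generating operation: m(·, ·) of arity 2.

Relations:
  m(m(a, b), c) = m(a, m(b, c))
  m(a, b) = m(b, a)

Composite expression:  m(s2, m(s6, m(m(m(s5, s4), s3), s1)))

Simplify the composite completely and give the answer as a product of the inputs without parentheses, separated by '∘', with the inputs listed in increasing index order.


s1 ∘ s2 ∘ s3 ∘ s4 ∘ s5 ∘ s6

Any arrangement under m is one operation, so sort the s-inputs.
m(s5, s4) reduces to s5 ∘ s4
m(m(s5, s4), s3) reduces to s5 ∘ s4 ∘ s3
m(m(m(s5, s4), s3), s1) reduces to s5 ∘ s4 ∘ s3 ∘ s1
m(s6, m(m(m(s5, s4), s3), s1)) reduces to s6 ∘ s5 ∘ s4 ∘ s3 ∘ s1
m(s2, m(s6, m(m(m(s5, s4), s3), s1))) reduces to s2 ∘ s6 ∘ s5 ∘ s4 ∘ s3 ∘ s1
sorting the factors by input index: s1 ∘ s2 ∘ s3 ∘ s4 ∘ s5 ∘ s6


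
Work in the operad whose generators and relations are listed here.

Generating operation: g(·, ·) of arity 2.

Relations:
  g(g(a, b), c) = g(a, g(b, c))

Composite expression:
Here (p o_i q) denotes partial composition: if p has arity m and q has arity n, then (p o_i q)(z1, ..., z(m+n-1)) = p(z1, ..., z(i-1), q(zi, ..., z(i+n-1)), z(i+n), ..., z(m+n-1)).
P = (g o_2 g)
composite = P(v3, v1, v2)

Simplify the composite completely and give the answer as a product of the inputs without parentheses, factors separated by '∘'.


v3 ∘ v1 ∘ v2


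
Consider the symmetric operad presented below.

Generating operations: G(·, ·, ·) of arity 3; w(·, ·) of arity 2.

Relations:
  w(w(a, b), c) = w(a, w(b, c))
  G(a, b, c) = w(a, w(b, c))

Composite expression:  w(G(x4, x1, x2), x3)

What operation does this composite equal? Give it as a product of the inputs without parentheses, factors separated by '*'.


x4 * x1 * x2 * x3


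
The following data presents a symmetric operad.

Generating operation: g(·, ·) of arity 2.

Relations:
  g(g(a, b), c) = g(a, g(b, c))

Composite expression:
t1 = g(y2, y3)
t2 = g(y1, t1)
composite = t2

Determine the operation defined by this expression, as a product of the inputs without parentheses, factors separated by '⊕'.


y1 ⊕ y2 ⊕ y3


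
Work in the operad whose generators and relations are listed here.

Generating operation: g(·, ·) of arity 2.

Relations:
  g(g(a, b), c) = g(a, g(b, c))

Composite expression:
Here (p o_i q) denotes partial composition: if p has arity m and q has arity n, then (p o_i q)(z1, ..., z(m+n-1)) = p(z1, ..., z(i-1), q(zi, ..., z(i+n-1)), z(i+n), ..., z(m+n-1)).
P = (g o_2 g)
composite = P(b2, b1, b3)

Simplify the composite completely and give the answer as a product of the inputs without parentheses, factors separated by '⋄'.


b2 ⋄ b1 ⋄ b3

Under associativity of g, the answer is the b's in reading order.
g(b1, b3) flattens to b1 ⋄ b3
g(b2, g(b1, b3)) flattens to b2 ⋄ b1 ⋄ b3


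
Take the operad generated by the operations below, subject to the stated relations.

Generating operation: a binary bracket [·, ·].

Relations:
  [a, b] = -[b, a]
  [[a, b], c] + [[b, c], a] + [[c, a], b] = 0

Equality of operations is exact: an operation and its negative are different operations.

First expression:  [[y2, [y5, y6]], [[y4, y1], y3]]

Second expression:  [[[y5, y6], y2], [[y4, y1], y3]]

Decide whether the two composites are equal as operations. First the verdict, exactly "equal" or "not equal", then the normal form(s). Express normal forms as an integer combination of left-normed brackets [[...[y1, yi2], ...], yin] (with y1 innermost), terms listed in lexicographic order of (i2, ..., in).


not equal; first: [[[[[y1, y4], y3], y2], y5], y6] - [[[[[y1, y4], y3], y2], y6], y5] - [[[[[y1, y4], y3], y5], y6], y2] + [[[[[y1, y4], y3], y6], y5], y2]; second: -[[[[[y1, y4], y3], y2], y5], y6] + [[[[[y1, y4], y3], y2], y6], y5] + [[[[[y1, y4], y3], y5], y6], y2] - [[[[[y1, y4], y3], y6], y5], y2]

Normal form of the first expression: [[[[[y1, y4], y3], y2], y5], y6] - [[[[[y1, y4], y3], y2], y6], y5] - [[[[[y1, y4], y3], y5], y6], y2] + [[[[[y1, y4], y3], y6], y5], y2]
Normal form of the second expression: -[[[[[y1, y4], y3], y2], y5], y6] + [[[[[y1, y4], y3], y2], y6], y5] + [[[[[y1, y4], y3], y5], y6], y2] - [[[[[y1, y4], y3], y6], y5], y2]
Different reductions; not equal.


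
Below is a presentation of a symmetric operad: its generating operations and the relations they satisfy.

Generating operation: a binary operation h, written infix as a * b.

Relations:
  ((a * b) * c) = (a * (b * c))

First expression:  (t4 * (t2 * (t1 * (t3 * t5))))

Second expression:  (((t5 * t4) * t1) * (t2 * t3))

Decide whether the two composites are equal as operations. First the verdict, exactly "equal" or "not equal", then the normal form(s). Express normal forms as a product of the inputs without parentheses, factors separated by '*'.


not equal; first: t4 * t2 * t1 * t3 * t5; second: t5 * t4 * t1 * t2 * t3

The first composite normalizes to t4 * t2 * t1 * t3 * t5
The second composite normalizes to t5 * t4 * t1 * t2 * t3
No match — not equal.


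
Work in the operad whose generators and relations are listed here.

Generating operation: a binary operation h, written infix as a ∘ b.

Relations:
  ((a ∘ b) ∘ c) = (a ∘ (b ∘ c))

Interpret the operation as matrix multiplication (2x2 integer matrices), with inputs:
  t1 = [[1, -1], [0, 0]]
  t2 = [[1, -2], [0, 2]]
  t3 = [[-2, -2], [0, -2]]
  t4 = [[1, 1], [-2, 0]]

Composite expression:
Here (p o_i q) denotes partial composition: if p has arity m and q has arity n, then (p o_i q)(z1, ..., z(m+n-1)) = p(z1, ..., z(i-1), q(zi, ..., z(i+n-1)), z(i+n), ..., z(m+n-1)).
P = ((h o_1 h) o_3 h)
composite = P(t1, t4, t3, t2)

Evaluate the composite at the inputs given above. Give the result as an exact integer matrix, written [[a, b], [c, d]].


(t1 ∘ t4) = [[3, 1], [0, 0]]
(t3 ∘ t2) = [[-2, 0], [0, -4]]
((t1 ∘ t4) ∘ (t3 ∘ t2)) = [[-6, -4], [0, 0]]

[[-6, -4], [0, 0]]


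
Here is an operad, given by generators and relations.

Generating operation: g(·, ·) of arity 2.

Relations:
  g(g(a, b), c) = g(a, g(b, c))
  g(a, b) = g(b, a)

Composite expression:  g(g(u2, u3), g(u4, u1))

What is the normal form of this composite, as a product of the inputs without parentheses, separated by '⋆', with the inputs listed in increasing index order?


u1 ⋆ u2 ⋆ u3 ⋆ u4

Both nesting and order wash out for g; what remains is which u's occur.
g(u2, u3) reduces to u2 ⋆ u3
g(u4, u1) reduces to u4 ⋆ u1
g(g(u2, u3), g(u4, u1)) reduces to u2 ⋆ u3 ⋆ u4 ⋆ u1
reordering the factors by index: u1 ⋆ u2 ⋆ u3 ⋆ u4


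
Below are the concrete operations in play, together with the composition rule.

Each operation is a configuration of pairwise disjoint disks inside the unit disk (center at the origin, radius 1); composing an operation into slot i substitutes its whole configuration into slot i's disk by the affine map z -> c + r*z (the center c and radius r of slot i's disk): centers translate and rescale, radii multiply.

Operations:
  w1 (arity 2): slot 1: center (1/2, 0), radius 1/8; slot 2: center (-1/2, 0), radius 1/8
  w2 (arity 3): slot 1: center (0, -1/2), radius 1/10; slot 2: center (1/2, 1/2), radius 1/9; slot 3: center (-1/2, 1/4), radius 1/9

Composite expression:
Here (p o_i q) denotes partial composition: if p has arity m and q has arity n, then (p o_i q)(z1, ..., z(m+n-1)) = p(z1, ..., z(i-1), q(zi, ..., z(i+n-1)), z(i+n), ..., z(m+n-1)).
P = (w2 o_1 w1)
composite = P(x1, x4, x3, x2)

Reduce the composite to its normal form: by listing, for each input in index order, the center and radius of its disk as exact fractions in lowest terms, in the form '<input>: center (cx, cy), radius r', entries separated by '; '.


x1: center (1/20, -1/2), radius 1/80; x2: center (-1/2, 1/4), radius 1/9; x3: center (1/2, 1/2), radius 1/9; x4: center (-1/20, -1/2), radius 1/80


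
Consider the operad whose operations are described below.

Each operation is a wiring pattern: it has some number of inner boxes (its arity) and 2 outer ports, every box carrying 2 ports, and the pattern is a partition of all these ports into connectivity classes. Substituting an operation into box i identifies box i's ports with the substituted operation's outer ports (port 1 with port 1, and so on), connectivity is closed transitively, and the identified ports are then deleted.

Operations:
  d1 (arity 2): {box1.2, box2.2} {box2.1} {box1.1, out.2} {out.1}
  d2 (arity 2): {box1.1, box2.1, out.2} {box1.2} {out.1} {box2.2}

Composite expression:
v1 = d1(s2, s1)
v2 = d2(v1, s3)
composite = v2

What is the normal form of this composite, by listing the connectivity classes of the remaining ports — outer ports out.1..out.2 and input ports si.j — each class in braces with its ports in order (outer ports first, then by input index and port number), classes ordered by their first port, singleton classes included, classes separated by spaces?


{out.1} {out.2, s3.1} {s1.1} {s1.2, s2.2} {s2.1} {s3.2}

Treat the ports identified at d2 as solder joints: merge, then drop.
the subtree at d1 composes to {out.1} {out.2, s2.1} {s1.1} {s1.2, s2.2} on (s2, s1); out.j = own outer ports
the subtree at d2 composes to {out.1} {out.2, s3.1} {s1.1} {s1.2, s2.2} {s2.1} {s3.2} on (s2, s1, s3); out.j = own outer ports


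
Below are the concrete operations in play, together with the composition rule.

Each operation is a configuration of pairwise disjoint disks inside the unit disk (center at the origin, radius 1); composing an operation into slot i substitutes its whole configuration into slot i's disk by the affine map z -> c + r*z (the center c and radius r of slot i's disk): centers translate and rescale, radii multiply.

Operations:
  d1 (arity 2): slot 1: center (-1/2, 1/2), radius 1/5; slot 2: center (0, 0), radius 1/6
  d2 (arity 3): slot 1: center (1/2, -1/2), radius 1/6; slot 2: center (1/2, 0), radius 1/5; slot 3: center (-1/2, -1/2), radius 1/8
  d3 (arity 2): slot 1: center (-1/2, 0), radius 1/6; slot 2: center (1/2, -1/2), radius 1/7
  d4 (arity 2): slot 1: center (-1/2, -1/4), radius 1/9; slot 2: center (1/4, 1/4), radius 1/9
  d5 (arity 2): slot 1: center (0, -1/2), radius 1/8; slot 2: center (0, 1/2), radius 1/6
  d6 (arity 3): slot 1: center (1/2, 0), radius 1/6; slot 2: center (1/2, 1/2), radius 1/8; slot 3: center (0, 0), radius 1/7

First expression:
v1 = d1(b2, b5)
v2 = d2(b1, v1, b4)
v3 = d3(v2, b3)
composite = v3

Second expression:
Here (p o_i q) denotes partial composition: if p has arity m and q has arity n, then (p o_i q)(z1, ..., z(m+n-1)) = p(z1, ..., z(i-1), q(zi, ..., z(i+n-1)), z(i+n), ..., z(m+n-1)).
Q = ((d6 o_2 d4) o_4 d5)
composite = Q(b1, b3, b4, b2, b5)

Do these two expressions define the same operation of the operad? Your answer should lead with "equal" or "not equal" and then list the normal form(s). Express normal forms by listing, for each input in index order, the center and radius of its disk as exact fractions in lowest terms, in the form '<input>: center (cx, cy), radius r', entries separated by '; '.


The first composite normalizes to b1: center (-5/12, -1/12), radius 1/36; b2: center (-13/30, 1/60), radius 1/150; b3: center (1/2, -1/2), radius 1/7; b4: center (-7/12, -1/12), radius 1/48; b5: center (-5/12, 0), radius 1/180
The second composite normalizes to b1: center (1/2, 0), radius 1/6; b2: center (0, -1/14), radius 1/56; b3: center (7/16, 15/32), radius 1/72; b4: center (17/32, 17/32), radius 1/72; b5: center (0, 1/14), radius 1/42
No match — not equal.

not equal; first: b1: center (-5/12, -1/12), radius 1/36; b2: center (-13/30, 1/60), radius 1/150; b3: center (1/2, -1/2), radius 1/7; b4: center (-7/12, -1/12), radius 1/48; b5: center (-5/12, 0), radius 1/180; second: b1: center (1/2, 0), radius 1/6; b2: center (0, -1/14), radius 1/56; b3: center (7/16, 15/32), radius 1/72; b4: center (17/32, 17/32), radius 1/72; b5: center (0, 1/14), radius 1/42


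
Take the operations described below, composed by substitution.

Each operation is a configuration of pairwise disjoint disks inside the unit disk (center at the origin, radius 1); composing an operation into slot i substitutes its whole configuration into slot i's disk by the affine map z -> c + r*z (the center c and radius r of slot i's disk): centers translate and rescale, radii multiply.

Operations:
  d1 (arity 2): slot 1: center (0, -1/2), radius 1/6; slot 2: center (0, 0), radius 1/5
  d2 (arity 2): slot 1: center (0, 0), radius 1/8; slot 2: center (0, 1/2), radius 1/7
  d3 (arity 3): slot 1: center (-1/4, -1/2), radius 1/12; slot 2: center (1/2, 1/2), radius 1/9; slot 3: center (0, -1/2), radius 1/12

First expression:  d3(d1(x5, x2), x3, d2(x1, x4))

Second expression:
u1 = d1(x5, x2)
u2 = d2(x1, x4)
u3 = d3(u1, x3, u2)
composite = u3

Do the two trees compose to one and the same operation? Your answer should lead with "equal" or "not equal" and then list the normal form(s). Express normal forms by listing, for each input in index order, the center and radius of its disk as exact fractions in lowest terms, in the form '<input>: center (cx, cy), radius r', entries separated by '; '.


equal; both compose to x1: center (0, -1/2), radius 1/96; x2: center (-1/4, -1/2), radius 1/60; x3: center (1/2, 1/2), radius 1/9; x4: center (0, -11/24), radius 1/84; x5: center (-1/4, -13/24), radius 1/72

Reducing the first expression gives x1: center (0, -1/2), radius 1/96; x2: center (-1/4, -1/2), radius 1/60; x3: center (1/2, 1/2), radius 1/9; x4: center (0, -11/24), radius 1/84; x5: center (-1/4, -13/24), radius 1/72
Reducing the second expression gives x1: center (0, -1/2), radius 1/96; x2: center (-1/4, -1/2), radius 1/60; x3: center (1/2, 1/2), radius 1/9; x4: center (0, -11/24), radius 1/84; x5: center (-1/4, -13/24), radius 1/72
One common form — equal.


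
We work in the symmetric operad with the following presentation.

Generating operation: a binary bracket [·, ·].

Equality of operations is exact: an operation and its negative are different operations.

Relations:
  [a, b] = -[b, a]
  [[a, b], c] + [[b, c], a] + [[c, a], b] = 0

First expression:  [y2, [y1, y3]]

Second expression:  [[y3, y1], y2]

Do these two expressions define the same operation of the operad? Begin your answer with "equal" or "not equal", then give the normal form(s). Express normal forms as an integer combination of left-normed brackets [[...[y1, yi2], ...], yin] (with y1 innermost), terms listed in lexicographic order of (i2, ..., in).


Reducing the first expression gives -[[y1, y3], y2]
Reducing the second expression gives -[[y1, y3], y2]
Both agree, so they are equal.

equal; both compose to -[[y1, y3], y2]


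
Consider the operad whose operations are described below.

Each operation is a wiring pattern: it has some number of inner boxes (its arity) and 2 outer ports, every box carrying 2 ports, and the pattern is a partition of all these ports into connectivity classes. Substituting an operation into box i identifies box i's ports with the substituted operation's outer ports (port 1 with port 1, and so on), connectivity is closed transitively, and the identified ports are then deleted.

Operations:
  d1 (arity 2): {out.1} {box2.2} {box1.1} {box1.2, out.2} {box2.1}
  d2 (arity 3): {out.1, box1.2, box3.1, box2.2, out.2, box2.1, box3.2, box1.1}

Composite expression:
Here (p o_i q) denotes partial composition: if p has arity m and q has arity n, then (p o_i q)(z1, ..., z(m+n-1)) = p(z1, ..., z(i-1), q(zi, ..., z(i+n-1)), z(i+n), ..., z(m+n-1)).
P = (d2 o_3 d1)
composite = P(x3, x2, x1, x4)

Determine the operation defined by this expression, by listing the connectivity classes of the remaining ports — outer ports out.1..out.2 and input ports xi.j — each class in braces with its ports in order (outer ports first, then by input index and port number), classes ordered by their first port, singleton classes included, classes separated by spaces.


{out.1, out.2, x1.2, x2.1, x2.2, x3.1, x3.2} {x1.1} {x4.1} {x4.2}

After gluing at d2, chains via deleted ports link the x-ports.
the subtree at d1 composes to {out.1} {out.2, x1.2} {x1.1} {x4.1} {x4.2} on (x1, x4); out.j = own outer ports
the subtree at d2 composes to {out.1, out.2, x1.2, x2.1, x2.2, x3.1, x3.2} {x1.1} {x4.1} {x4.2} on (x3, x2, x1, x4); out.j = own outer ports


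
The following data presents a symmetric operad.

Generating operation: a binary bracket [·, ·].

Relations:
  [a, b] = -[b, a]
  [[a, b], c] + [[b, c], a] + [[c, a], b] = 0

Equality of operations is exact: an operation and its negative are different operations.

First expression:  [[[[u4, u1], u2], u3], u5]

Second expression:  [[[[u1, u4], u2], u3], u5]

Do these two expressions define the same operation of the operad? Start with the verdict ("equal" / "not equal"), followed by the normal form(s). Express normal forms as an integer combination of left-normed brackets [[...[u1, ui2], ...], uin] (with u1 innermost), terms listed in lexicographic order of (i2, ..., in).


not equal; first: -[[[[u1, u4], u2], u3], u5]; second: [[[[u1, u4], u2], u3], u5]

The first expression reduces to -[[[[u1, u4], u2], u3], u5]
The second expression reduces to [[[[u1, u4], u2], u3], u5]
They disagree, so not equal.


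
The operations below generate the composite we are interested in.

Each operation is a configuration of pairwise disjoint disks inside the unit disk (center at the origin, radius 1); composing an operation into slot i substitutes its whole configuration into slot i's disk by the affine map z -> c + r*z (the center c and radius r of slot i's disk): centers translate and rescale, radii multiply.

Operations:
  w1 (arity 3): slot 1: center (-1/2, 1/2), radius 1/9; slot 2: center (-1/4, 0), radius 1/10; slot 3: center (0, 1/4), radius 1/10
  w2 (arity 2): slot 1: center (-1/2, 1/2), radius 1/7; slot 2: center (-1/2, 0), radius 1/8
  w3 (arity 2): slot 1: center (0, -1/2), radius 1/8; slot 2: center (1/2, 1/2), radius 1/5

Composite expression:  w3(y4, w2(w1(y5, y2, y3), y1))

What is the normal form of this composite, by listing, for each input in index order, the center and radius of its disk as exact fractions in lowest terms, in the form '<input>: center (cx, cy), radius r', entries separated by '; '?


y1: center (2/5, 1/2), radius 1/40; y2: center (11/28, 3/5), radius 1/350; y3: center (2/5, 17/28), radius 1/350; y4: center (0, -1/2), radius 1/8; y5: center (27/70, 43/70), radius 1/315

Below w3, radii multiply path by path; the y-disk centers shift.
input y4: composing its 1 substitution step yields center (0, -1/2), radius 1/8
input y5: composing its 3 substitution steps yields center (27/70, 43/70), radius 1/315
input y2: composing its 3 substitution steps yields center (11/28, 3/5), radius 1/350
input y3: composing its 3 substitution steps yields center (2/5, 17/28), radius 1/350
input y1: composing its 2 substitution steps yields center (2/5, 1/2), radius 1/40
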